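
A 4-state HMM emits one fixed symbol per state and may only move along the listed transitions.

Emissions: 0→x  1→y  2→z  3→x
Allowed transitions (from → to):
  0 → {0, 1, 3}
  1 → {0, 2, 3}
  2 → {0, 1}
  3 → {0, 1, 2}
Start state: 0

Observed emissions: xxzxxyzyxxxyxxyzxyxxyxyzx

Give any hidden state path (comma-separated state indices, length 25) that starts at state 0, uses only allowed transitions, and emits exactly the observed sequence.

  pos 0: x in {0,3}, choose 0; start
  pos 1: x in {0,3}, choose 3; 0->3 ok
  pos 2: z in {2}, choose 2; 3->2 ok
  pos 3: x in {0,3}, choose 0; 2->0 ok
  pos 4: x in {0,3}, choose 3; 0->3 ok
  pos 5: y in {1}, choose 1; 3->1 ok
  pos 6: z in {2}, choose 2; 1->2 ok
  pos 7: y in {1}, choose 1; 2->1 ok
  pos 8: x in {0,3}, choose 0; 1->0 ok
  pos 9: x in {0,3}, choose 0; 0->0 ok
  pos 10: x in {0,3}, choose 0; 0->0 ok
  pos 11: y in {1}, choose 1; 0->1 ok
  pos 12: x in {0,3}, choose 0; 1->0 ok
  pos 13: x in {0,3}, choose 0; 0->0 ok
  pos 14: y in {1}, choose 1; 0->1 ok
  pos 15: z in {2}, choose 2; 1->2 ok
  pos 16: x in {0,3}, choose 0; 2->0 ok
  pos 17: y in {1}, choose 1; 0->1 ok
  pos 18: x in {0,3}, choose 0; 1->0 ok
  pos 19: x in {0,3}, choose 0; 0->0 ok
  pos 20: y in {1}, choose 1; 0->1 ok
  pos 21: x in {0,3}, choose 0; 1->0 ok
  pos 22: y in {1}, choose 1; 0->1 ok
  pos 23: z in {2}, choose 2; 1->2 ok
  pos 24: x in {0,3}, choose 0; 2->0 ok

0,3,2,0,3,1,2,1,0,0,0,1,0,0,1,2,0,1,0,0,1,0,1,2,0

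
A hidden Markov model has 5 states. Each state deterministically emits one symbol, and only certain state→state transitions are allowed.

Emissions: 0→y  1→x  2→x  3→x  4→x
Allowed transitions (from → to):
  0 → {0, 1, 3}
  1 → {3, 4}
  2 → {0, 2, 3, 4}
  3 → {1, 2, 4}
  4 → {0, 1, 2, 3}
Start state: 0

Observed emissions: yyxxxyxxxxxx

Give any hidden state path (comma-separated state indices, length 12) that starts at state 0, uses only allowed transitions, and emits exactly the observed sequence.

0,0,3,1,4,0,1,3,4,3,2,2

  [0] y  {0}  => 0  start
  [1] y  {0}  => 0  0->0 ok
  [2] x  {1,2,3,4}  => 3  0->3 ok
  [3] x  {1,2,3,4}  => 1  3->1 ok
  [4] x  {1,2,3,4}  => 4  1->4 ok
  [5] y  {0}  => 0  4->0 ok
  [6] x  {1,2,3,4}  => 1  0->1 ok
  [7] x  {1,2,3,4}  => 3  1->3 ok
  [8] x  {1,2,3,4}  => 4  3->4 ok
  [9] x  {1,2,3,4}  => 3  4->3 ok
  [10] x  {1,2,3,4}  => 2  3->2 ok
  [11] x  {1,2,3,4}  => 2  2->2 ok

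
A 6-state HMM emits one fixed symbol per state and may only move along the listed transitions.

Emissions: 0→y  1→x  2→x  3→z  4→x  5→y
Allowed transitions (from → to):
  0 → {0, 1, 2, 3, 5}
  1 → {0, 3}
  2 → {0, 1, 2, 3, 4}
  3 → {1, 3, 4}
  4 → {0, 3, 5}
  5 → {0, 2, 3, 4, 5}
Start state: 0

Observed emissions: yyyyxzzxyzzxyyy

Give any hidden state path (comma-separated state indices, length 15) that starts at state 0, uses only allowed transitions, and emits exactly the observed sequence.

  pos 0: y in {0,5}, choose 0; start
  pos 1: y in {0,5}, choose 0; 0->0 ok
  pos 2: y in {0,5}, choose 0; 0->0 ok
  pos 3: y in {0,5}, choose 0; 0->0 ok
  pos 4: x in {1,2,4}, choose 1; 0->1 ok
  pos 5: z in {3}, choose 3; 1->3 ok
  pos 6: z in {3}, choose 3; 3->3 ok
  pos 7: x in {1,2,4}, choose 1; 3->1 ok
  pos 8: y in {0,5}, choose 0; 1->0 ok
  pos 9: z in {3}, choose 3; 0->3 ok
  pos 10: z in {3}, choose 3; 3->3 ok
  pos 11: x in {1,2,4}, choose 4; 3->4 ok
  pos 12: y in {0,5}, choose 5; 4->5 ok
  pos 13: y in {0,5}, choose 0; 5->0 ok
  pos 14: y in {0,5}, choose 0; 0->0 ok

0,0,0,0,1,3,3,1,0,3,3,4,5,0,0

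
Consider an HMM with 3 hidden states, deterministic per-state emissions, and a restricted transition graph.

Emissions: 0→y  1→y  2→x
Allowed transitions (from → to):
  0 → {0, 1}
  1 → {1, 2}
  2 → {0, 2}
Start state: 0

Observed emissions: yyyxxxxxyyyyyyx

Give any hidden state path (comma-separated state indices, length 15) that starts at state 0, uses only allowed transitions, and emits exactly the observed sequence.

  0: obs=y cand={0,1} pick 0 [start]
  1: obs=y cand={0,1} pick 0 [0->0 ok]
  2: obs=y cand={0,1} pick 1 [0->1 ok]
  3: obs=x cand={2} pick 2 [1->2 ok]
  4: obs=x cand={2} pick 2 [2->2 ok]
  5: obs=x cand={2} pick 2 [2->2 ok]
  6: obs=x cand={2} pick 2 [2->2 ok]
  7: obs=x cand={2} pick 2 [2->2 ok]
  8: obs=y cand={0,1} pick 0 [2->0 ok]
  9: obs=y cand={0,1} pick 0 [0->0 ok]
  10: obs=y cand={0,1} pick 0 [0->0 ok]
  11: obs=y cand={0,1} pick 1 [0->1 ok]
  12: obs=y cand={0,1} pick 1 [1->1 ok]
  13: obs=y cand={0,1} pick 1 [1->1 ok]
  14: obs=x cand={2} pick 2 [1->2 ok]

0,0,1,2,2,2,2,2,0,0,0,1,1,1,2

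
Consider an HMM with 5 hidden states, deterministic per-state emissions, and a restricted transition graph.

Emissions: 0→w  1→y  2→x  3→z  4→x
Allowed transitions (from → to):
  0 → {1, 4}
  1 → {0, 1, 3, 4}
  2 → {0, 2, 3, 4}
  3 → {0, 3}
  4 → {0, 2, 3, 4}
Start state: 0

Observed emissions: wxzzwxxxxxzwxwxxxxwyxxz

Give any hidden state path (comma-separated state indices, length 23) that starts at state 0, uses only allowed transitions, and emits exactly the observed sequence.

0,4,3,3,0,4,2,2,2,2,3,0,4,0,4,4,4,4,0,1,4,4,3

  0: obs=w cand={0} pick 0 [start]
  1: obs=x cand={2,4} pick 4 [0->4 ok]
  2: obs=z cand={3} pick 3 [4->3 ok]
  3: obs=z cand={3} pick 3 [3->3 ok]
  4: obs=w cand={0} pick 0 [3->0 ok]
  5: obs=x cand={2,4} pick 4 [0->4 ok]
  6: obs=x cand={2,4} pick 2 [4->2 ok]
  7: obs=x cand={2,4} pick 2 [2->2 ok]
  8: obs=x cand={2,4} pick 2 [2->2 ok]
  9: obs=x cand={2,4} pick 2 [2->2 ok]
  10: obs=z cand={3} pick 3 [2->3 ok]
  11: obs=w cand={0} pick 0 [3->0 ok]
  12: obs=x cand={2,4} pick 4 [0->4 ok]
  13: obs=w cand={0} pick 0 [4->0 ok]
  14: obs=x cand={2,4} pick 4 [0->4 ok]
  15: obs=x cand={2,4} pick 4 [4->4 ok]
  16: obs=x cand={2,4} pick 4 [4->4 ok]
  17: obs=x cand={2,4} pick 4 [4->4 ok]
  18: obs=w cand={0} pick 0 [4->0 ok]
  19: obs=y cand={1} pick 1 [0->1 ok]
  20: obs=x cand={2,4} pick 4 [1->4 ok]
  21: obs=x cand={2,4} pick 4 [4->4 ok]
  22: obs=z cand={3} pick 3 [4->3 ok]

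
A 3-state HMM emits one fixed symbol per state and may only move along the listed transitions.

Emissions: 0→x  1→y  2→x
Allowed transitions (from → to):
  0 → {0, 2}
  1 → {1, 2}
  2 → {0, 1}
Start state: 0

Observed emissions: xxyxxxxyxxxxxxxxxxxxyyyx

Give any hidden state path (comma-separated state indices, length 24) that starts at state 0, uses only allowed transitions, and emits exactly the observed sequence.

  0: obs=x cand={0,2} pick 0 [start]
  1: obs=x cand={0,2} pick 2 [0->2 ok]
  2: obs=y cand={1} pick 1 [2->1 ok]
  3: obs=x cand={0,2} pick 2 [1->2 ok]
  4: obs=x cand={0,2} pick 0 [2->0 ok]
  5: obs=x cand={0,2} pick 0 [0->0 ok]
  6: obs=x cand={0,2} pick 2 [0->2 ok]
  7: obs=y cand={1} pick 1 [2->1 ok]
  8: obs=x cand={0,2} pick 2 [1->2 ok]
  9: obs=x cand={0,2} pick 0 [2->0 ok]
  10: obs=x cand={0,2} pick 0 [0->0 ok]
  11: obs=x cand={0,2} pick 0 [0->0 ok]
  12: obs=x cand={0,2} pick 0 [0->0 ok]
  13: obs=x cand={0,2} pick 0 [0->0 ok]
  14: obs=x cand={0,2} pick 0 [0->0 ok]
  15: obs=x cand={0,2} pick 0 [0->0 ok]
  16: obs=x cand={0,2} pick 2 [0->2 ok]
  17: obs=x cand={0,2} pick 0 [2->0 ok]
  18: obs=x cand={0,2} pick 0 [0->0 ok]
  19: obs=x cand={0,2} pick 2 [0->2 ok]
  20: obs=y cand={1} pick 1 [2->1 ok]
  21: obs=y cand={1} pick 1 [1->1 ok]
  22: obs=y cand={1} pick 1 [1->1 ok]
  23: obs=x cand={0,2} pick 2 [1->2 ok]

0,2,1,2,0,0,2,1,2,0,0,0,0,0,0,0,2,0,0,2,1,1,1,2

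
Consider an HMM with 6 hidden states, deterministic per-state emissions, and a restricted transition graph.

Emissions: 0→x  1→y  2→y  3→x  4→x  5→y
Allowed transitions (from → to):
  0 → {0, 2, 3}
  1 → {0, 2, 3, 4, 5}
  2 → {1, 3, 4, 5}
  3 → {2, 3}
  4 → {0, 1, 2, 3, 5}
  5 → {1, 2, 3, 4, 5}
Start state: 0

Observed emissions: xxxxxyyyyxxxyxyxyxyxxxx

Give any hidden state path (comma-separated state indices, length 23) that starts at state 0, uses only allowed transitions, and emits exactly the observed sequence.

0,0,0,0,3,2,5,1,2,3,3,3,2,3,2,3,2,3,2,4,0,0,3

  pos 0: x in {0,3,4}, choose 0; start
  pos 1: x in {0,3,4}, choose 0; 0->0 ok
  pos 2: x in {0,3,4}, choose 0; 0->0 ok
  pos 3: x in {0,3,4}, choose 0; 0->0 ok
  pos 4: x in {0,3,4}, choose 3; 0->3 ok
  pos 5: y in {1,2,5}, choose 2; 3->2 ok
  pos 6: y in {1,2,5}, choose 5; 2->5 ok
  pos 7: y in {1,2,5}, choose 1; 5->1 ok
  pos 8: y in {1,2,5}, choose 2; 1->2 ok
  pos 9: x in {0,3,4}, choose 3; 2->3 ok
  pos 10: x in {0,3,4}, choose 3; 3->3 ok
  pos 11: x in {0,3,4}, choose 3; 3->3 ok
  pos 12: y in {1,2,5}, choose 2; 3->2 ok
  pos 13: x in {0,3,4}, choose 3; 2->3 ok
  pos 14: y in {1,2,5}, choose 2; 3->2 ok
  pos 15: x in {0,3,4}, choose 3; 2->3 ok
  pos 16: y in {1,2,5}, choose 2; 3->2 ok
  pos 17: x in {0,3,4}, choose 3; 2->3 ok
  pos 18: y in {1,2,5}, choose 2; 3->2 ok
  pos 19: x in {0,3,4}, choose 4; 2->4 ok
  pos 20: x in {0,3,4}, choose 0; 4->0 ok
  pos 21: x in {0,3,4}, choose 0; 0->0 ok
  pos 22: x in {0,3,4}, choose 3; 0->3 ok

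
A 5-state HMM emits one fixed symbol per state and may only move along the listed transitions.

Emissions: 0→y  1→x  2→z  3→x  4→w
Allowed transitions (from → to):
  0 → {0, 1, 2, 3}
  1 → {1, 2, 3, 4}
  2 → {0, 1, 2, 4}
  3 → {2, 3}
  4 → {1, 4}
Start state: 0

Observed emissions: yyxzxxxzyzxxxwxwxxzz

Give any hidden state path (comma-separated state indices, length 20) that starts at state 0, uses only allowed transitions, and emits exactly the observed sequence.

0,0,3,2,1,1,3,2,0,2,1,1,1,4,1,4,1,3,2,2

  0: obs=y cand={0} pick 0 [start]
  1: obs=y cand={0} pick 0 [0->0 ok]
  2: obs=x cand={1,3} pick 3 [0->3 ok]
  3: obs=z cand={2} pick 2 [3->2 ok]
  4: obs=x cand={1,3} pick 1 [2->1 ok]
  5: obs=x cand={1,3} pick 1 [1->1 ok]
  6: obs=x cand={1,3} pick 3 [1->3 ok]
  7: obs=z cand={2} pick 2 [3->2 ok]
  8: obs=y cand={0} pick 0 [2->0 ok]
  9: obs=z cand={2} pick 2 [0->2 ok]
  10: obs=x cand={1,3} pick 1 [2->1 ok]
  11: obs=x cand={1,3} pick 1 [1->1 ok]
  12: obs=x cand={1,3} pick 1 [1->1 ok]
  13: obs=w cand={4} pick 4 [1->4 ok]
  14: obs=x cand={1,3} pick 1 [4->1 ok]
  15: obs=w cand={4} pick 4 [1->4 ok]
  16: obs=x cand={1,3} pick 1 [4->1 ok]
  17: obs=x cand={1,3} pick 3 [1->3 ok]
  18: obs=z cand={2} pick 2 [3->2 ok]
  19: obs=z cand={2} pick 2 [2->2 ok]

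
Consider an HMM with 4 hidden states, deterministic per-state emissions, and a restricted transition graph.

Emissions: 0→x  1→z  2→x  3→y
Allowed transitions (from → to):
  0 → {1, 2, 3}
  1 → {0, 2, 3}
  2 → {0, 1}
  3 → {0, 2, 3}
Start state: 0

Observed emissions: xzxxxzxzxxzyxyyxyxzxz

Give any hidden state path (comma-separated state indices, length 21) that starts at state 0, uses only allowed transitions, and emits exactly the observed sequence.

  0: obs=x cand={0,2} pick 0 [start]
  1: obs=z cand={1} pick 1 [0->1 ok]
  2: obs=x cand={0,2} pick 0 [1->0 ok]
  3: obs=x cand={0,2} pick 2 [0->2 ok]
  4: obs=x cand={0,2} pick 0 [2->0 ok]
  5: obs=z cand={1} pick 1 [0->1 ok]
  6: obs=x cand={0,2} pick 2 [1->2 ok]
  7: obs=z cand={1} pick 1 [2->1 ok]
  8: obs=x cand={0,2} pick 2 [1->2 ok]
  9: obs=x cand={0,2} pick 0 [2->0 ok]
  10: obs=z cand={1} pick 1 [0->1 ok]
  11: obs=y cand={3} pick 3 [1->3 ok]
  12: obs=x cand={0,2} pick 0 [3->0 ok]
  13: obs=y cand={3} pick 3 [0->3 ok]
  14: obs=y cand={3} pick 3 [3->3 ok]
  15: obs=x cand={0,2} pick 0 [3->0 ok]
  16: obs=y cand={3} pick 3 [0->3 ok]
  17: obs=x cand={0,2} pick 2 [3->2 ok]
  18: obs=z cand={1} pick 1 [2->1 ok]
  19: obs=x cand={0,2} pick 0 [1->0 ok]
  20: obs=z cand={1} pick 1 [0->1 ok]

0,1,0,2,0,1,2,1,2,0,1,3,0,3,3,0,3,2,1,0,1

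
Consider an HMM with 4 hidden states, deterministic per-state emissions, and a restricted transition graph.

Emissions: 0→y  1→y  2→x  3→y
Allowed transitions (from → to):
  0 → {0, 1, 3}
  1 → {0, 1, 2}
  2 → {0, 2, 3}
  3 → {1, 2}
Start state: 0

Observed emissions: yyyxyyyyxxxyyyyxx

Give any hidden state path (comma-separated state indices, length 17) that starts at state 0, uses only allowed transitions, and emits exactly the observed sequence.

0,0,1,2,0,0,0,1,2,2,2,0,0,0,1,2,2

  pos 0: y in {0,1,3}, choose 0; start
  pos 1: y in {0,1,3}, choose 0; 0->0 ok
  pos 2: y in {0,1,3}, choose 1; 0->1 ok
  pos 3: x in {2}, choose 2; 1->2 ok
  pos 4: y in {0,1,3}, choose 0; 2->0 ok
  pos 5: y in {0,1,3}, choose 0; 0->0 ok
  pos 6: y in {0,1,3}, choose 0; 0->0 ok
  pos 7: y in {0,1,3}, choose 1; 0->1 ok
  pos 8: x in {2}, choose 2; 1->2 ok
  pos 9: x in {2}, choose 2; 2->2 ok
  pos 10: x in {2}, choose 2; 2->2 ok
  pos 11: y in {0,1,3}, choose 0; 2->0 ok
  pos 12: y in {0,1,3}, choose 0; 0->0 ok
  pos 13: y in {0,1,3}, choose 0; 0->0 ok
  pos 14: y in {0,1,3}, choose 1; 0->1 ok
  pos 15: x in {2}, choose 2; 1->2 ok
  pos 16: x in {2}, choose 2; 2->2 ok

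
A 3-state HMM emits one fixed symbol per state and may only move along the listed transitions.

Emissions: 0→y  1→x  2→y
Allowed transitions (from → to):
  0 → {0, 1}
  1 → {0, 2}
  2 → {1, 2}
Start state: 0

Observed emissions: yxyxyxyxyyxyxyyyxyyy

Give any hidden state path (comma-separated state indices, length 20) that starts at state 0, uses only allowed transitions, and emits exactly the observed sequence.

0,1,0,1,2,1,0,1,2,2,1,2,1,0,0,0,1,0,0,0

  0: obs=y cand={0,2} pick 0 [start]
  1: obs=x cand={1} pick 1 [0->1 ok]
  2: obs=y cand={0,2} pick 0 [1->0 ok]
  3: obs=x cand={1} pick 1 [0->1 ok]
  4: obs=y cand={0,2} pick 2 [1->2 ok]
  5: obs=x cand={1} pick 1 [2->1 ok]
  6: obs=y cand={0,2} pick 0 [1->0 ok]
  7: obs=x cand={1} pick 1 [0->1 ok]
  8: obs=y cand={0,2} pick 2 [1->2 ok]
  9: obs=y cand={0,2} pick 2 [2->2 ok]
  10: obs=x cand={1} pick 1 [2->1 ok]
  11: obs=y cand={0,2} pick 2 [1->2 ok]
  12: obs=x cand={1} pick 1 [2->1 ok]
  13: obs=y cand={0,2} pick 0 [1->0 ok]
  14: obs=y cand={0,2} pick 0 [0->0 ok]
  15: obs=y cand={0,2} pick 0 [0->0 ok]
  16: obs=x cand={1} pick 1 [0->1 ok]
  17: obs=y cand={0,2} pick 0 [1->0 ok]
  18: obs=y cand={0,2} pick 0 [0->0 ok]
  19: obs=y cand={0,2} pick 0 [0->0 ok]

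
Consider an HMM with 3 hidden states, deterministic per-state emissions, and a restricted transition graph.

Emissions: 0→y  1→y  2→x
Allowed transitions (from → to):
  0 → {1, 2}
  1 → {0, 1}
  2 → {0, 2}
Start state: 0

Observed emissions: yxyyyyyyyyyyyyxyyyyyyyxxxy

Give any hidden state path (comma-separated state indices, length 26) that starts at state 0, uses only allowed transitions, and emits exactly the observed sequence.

  0: obs=y cand={0,1} pick 0 [start]
  1: obs=x cand={2} pick 2 [0->2 ok]
  2: obs=y cand={0,1} pick 0 [2->0 ok]
  3: obs=y cand={0,1} pick 1 [0->1 ok]
  4: obs=y cand={0,1} pick 0 [1->0 ok]
  5: obs=y cand={0,1} pick 1 [0->1 ok]
  6: obs=y cand={0,1} pick 0 [1->0 ok]
  7: obs=y cand={0,1} pick 1 [0->1 ok]
  8: obs=y cand={0,1} pick 1 [1->1 ok]
  9: obs=y cand={0,1} pick 1 [1->1 ok]
  10: obs=y cand={0,1} pick 0 [1->0 ok]
  11: obs=y cand={0,1} pick 1 [0->1 ok]
  12: obs=y cand={0,1} pick 1 [1->1 ok]
  13: obs=y cand={0,1} pick 0 [1->0 ok]
  14: obs=x cand={2} pick 2 [0->2 ok]
  15: obs=y cand={0,1} pick 0 [2->0 ok]
  16: obs=y cand={0,1} pick 1 [0->1 ok]
  17: obs=y cand={0,1} pick 0 [1->0 ok]
  18: obs=y cand={0,1} pick 1 [0->1 ok]
  19: obs=y cand={0,1} pick 1 [1->1 ok]
  20: obs=y cand={0,1} pick 1 [1->1 ok]
  21: obs=y cand={0,1} pick 0 [1->0 ok]
  22: obs=x cand={2} pick 2 [0->2 ok]
  23: obs=x cand={2} pick 2 [2->2 ok]
  24: obs=x cand={2} pick 2 [2->2 ok]
  25: obs=y cand={0,1} pick 0 [2->0 ok]

0,2,0,1,0,1,0,1,1,1,0,1,1,0,2,0,1,0,1,1,1,0,2,2,2,0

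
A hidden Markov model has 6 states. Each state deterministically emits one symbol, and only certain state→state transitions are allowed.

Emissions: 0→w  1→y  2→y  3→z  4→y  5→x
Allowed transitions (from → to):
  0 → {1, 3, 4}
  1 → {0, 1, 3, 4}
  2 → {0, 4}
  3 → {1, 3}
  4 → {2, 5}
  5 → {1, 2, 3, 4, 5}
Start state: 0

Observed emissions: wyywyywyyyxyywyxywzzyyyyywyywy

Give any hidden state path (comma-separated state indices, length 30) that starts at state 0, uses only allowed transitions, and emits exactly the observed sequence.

0,1,1,0,1,1,0,4,2,4,5,4,2,0,4,5,2,0,3,3,1,4,2,4,2,0,1,1,0,1

  0: obs=w cand={0} pick 0 [start]
  1: obs=y cand={1,2,4} pick 1 [0->1 ok]
  2: obs=y cand={1,2,4} pick 1 [1->1 ok]
  3: obs=w cand={0} pick 0 [1->0 ok]
  4: obs=y cand={1,2,4} pick 1 [0->1 ok]
  5: obs=y cand={1,2,4} pick 1 [1->1 ok]
  6: obs=w cand={0} pick 0 [1->0 ok]
  7: obs=y cand={1,2,4} pick 4 [0->4 ok]
  8: obs=y cand={1,2,4} pick 2 [4->2 ok]
  9: obs=y cand={1,2,4} pick 4 [2->4 ok]
  10: obs=x cand={5} pick 5 [4->5 ok]
  11: obs=y cand={1,2,4} pick 4 [5->4 ok]
  12: obs=y cand={1,2,4} pick 2 [4->2 ok]
  13: obs=w cand={0} pick 0 [2->0 ok]
  14: obs=y cand={1,2,4} pick 4 [0->4 ok]
  15: obs=x cand={5} pick 5 [4->5 ok]
  16: obs=y cand={1,2,4} pick 2 [5->2 ok]
  17: obs=w cand={0} pick 0 [2->0 ok]
  18: obs=z cand={3} pick 3 [0->3 ok]
  19: obs=z cand={3} pick 3 [3->3 ok]
  20: obs=y cand={1,2,4} pick 1 [3->1 ok]
  21: obs=y cand={1,2,4} pick 4 [1->4 ok]
  22: obs=y cand={1,2,4} pick 2 [4->2 ok]
  23: obs=y cand={1,2,4} pick 4 [2->4 ok]
  24: obs=y cand={1,2,4} pick 2 [4->2 ok]
  25: obs=w cand={0} pick 0 [2->0 ok]
  26: obs=y cand={1,2,4} pick 1 [0->1 ok]
  27: obs=y cand={1,2,4} pick 1 [1->1 ok]
  28: obs=w cand={0} pick 0 [1->0 ok]
  29: obs=y cand={1,2,4} pick 1 [0->1 ok]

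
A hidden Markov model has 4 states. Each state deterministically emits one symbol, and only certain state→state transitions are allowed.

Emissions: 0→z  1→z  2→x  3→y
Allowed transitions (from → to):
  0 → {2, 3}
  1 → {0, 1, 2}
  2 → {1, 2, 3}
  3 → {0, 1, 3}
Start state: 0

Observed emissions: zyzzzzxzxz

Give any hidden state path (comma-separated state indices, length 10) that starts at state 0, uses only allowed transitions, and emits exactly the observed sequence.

0,3,1,1,1,0,2,1,2,1

  0: obs=z cand={0,1} pick 0 [start]
  1: obs=y cand={3} pick 3 [0->3 ok]
  2: obs=z cand={0,1} pick 1 [3->1 ok]
  3: obs=z cand={0,1} pick 1 [1->1 ok]
  4: obs=z cand={0,1} pick 1 [1->1 ok]
  5: obs=z cand={0,1} pick 0 [1->0 ok]
  6: obs=x cand={2} pick 2 [0->2 ok]
  7: obs=z cand={0,1} pick 1 [2->1 ok]
  8: obs=x cand={2} pick 2 [1->2 ok]
  9: obs=z cand={0,1} pick 1 [2->1 ok]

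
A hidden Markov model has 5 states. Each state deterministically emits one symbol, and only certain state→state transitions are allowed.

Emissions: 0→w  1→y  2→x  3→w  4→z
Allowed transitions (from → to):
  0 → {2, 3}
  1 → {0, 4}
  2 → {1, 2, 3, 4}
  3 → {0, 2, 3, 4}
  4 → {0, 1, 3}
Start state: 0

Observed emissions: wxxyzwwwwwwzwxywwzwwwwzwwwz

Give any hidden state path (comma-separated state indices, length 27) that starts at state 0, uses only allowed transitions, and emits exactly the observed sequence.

0,2,2,1,4,3,0,3,0,3,3,4,0,2,1,0,3,4,3,3,3,3,4,0,3,3,4

  pos 0: w in {0,3}, choose 0; start
  pos 1: x in {2}, choose 2; 0->2 ok
  pos 2: x in {2}, choose 2; 2->2 ok
  pos 3: y in {1}, choose 1; 2->1 ok
  pos 4: z in {4}, choose 4; 1->4 ok
  pos 5: w in {0,3}, choose 3; 4->3 ok
  pos 6: w in {0,3}, choose 0; 3->0 ok
  pos 7: w in {0,3}, choose 3; 0->3 ok
  pos 8: w in {0,3}, choose 0; 3->0 ok
  pos 9: w in {0,3}, choose 3; 0->3 ok
  pos 10: w in {0,3}, choose 3; 3->3 ok
  pos 11: z in {4}, choose 4; 3->4 ok
  pos 12: w in {0,3}, choose 0; 4->0 ok
  pos 13: x in {2}, choose 2; 0->2 ok
  pos 14: y in {1}, choose 1; 2->1 ok
  pos 15: w in {0,3}, choose 0; 1->0 ok
  pos 16: w in {0,3}, choose 3; 0->3 ok
  pos 17: z in {4}, choose 4; 3->4 ok
  pos 18: w in {0,3}, choose 3; 4->3 ok
  pos 19: w in {0,3}, choose 3; 3->3 ok
  pos 20: w in {0,3}, choose 3; 3->3 ok
  pos 21: w in {0,3}, choose 3; 3->3 ok
  pos 22: z in {4}, choose 4; 3->4 ok
  pos 23: w in {0,3}, choose 0; 4->0 ok
  pos 24: w in {0,3}, choose 3; 0->3 ok
  pos 25: w in {0,3}, choose 3; 3->3 ok
  pos 26: z in {4}, choose 4; 3->4 ok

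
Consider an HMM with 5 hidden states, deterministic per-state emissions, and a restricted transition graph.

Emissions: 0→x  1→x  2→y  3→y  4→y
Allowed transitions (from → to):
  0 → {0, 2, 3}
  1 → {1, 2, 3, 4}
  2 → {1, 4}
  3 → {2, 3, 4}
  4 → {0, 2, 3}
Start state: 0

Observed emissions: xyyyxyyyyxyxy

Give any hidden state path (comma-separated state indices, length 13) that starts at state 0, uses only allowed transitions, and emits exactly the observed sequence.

0,2,4,2,1,2,4,3,4,0,2,1,2

  0: obs=x cand={0,1} pick 0 [start]
  1: obs=y cand={2,3,4} pick 2 [0->2 ok]
  2: obs=y cand={2,3,4} pick 4 [2->4 ok]
  3: obs=y cand={2,3,4} pick 2 [4->2 ok]
  4: obs=x cand={0,1} pick 1 [2->1 ok]
  5: obs=y cand={2,3,4} pick 2 [1->2 ok]
  6: obs=y cand={2,3,4} pick 4 [2->4 ok]
  7: obs=y cand={2,3,4} pick 3 [4->3 ok]
  8: obs=y cand={2,3,4} pick 4 [3->4 ok]
  9: obs=x cand={0,1} pick 0 [4->0 ok]
  10: obs=y cand={2,3,4} pick 2 [0->2 ok]
  11: obs=x cand={0,1} pick 1 [2->1 ok]
  12: obs=y cand={2,3,4} pick 2 [1->2 ok]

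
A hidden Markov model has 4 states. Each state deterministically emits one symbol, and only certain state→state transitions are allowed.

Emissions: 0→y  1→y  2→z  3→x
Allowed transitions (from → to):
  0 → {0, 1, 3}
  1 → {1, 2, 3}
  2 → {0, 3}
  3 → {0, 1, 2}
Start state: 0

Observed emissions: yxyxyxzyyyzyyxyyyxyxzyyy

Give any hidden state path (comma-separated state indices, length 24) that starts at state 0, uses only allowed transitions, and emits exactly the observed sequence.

  pos 0: y in {0,1}, choose 0; start
  pos 1: x in {3}, choose 3; 0->3 ok
  pos 2: y in {0,1}, choose 0; 3->0 ok
  pos 3: x in {3}, choose 3; 0->3 ok
  pos 4: y in {0,1}, choose 1; 3->1 ok
  pos 5: x in {3}, choose 3; 1->3 ok
  pos 6: z in {2}, choose 2; 3->2 ok
  pos 7: y in {0,1}, choose 0; 2->0 ok
  pos 8: y in {0,1}, choose 0; 0->0 ok
  pos 9: y in {0,1}, choose 1; 0->1 ok
  pos 10: z in {2}, choose 2; 1->2 ok
  pos 11: y in {0,1}, choose 0; 2->0 ok
  pos 12: y in {0,1}, choose 1; 0->1 ok
  pos 13: x in {3}, choose 3; 1->3 ok
  pos 14: y in {0,1}, choose 0; 3->0 ok
  pos 15: y in {0,1}, choose 0; 0->0 ok
  pos 16: y in {0,1}, choose 1; 0->1 ok
  pos 17: x in {3}, choose 3; 1->3 ok
  pos 18: y in {0,1}, choose 1; 3->1 ok
  pos 19: x in {3}, choose 3; 1->3 ok
  pos 20: z in {2}, choose 2; 3->2 ok
  pos 21: y in {0,1}, choose 0; 2->0 ok
  pos 22: y in {0,1}, choose 0; 0->0 ok
  pos 23: y in {0,1}, choose 1; 0->1 ok

0,3,0,3,1,3,2,0,0,1,2,0,1,3,0,0,1,3,1,3,2,0,0,1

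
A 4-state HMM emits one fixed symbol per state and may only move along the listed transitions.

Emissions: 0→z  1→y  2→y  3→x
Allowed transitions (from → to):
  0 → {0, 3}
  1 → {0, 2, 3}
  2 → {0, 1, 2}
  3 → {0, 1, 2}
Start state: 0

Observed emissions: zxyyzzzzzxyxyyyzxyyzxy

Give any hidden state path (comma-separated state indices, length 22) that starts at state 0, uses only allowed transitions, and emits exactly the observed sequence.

0,3,2,2,0,0,0,0,0,3,1,3,2,2,2,0,3,2,2,0,3,2

  0: obs=z cand={0} pick 0 [start]
  1: obs=x cand={3} pick 3 [0->3 ok]
  2: obs=y cand={1,2} pick 2 [3->2 ok]
  3: obs=y cand={1,2} pick 2 [2->2 ok]
  4: obs=z cand={0} pick 0 [2->0 ok]
  5: obs=z cand={0} pick 0 [0->0 ok]
  6: obs=z cand={0} pick 0 [0->0 ok]
  7: obs=z cand={0} pick 0 [0->0 ok]
  8: obs=z cand={0} pick 0 [0->0 ok]
  9: obs=x cand={3} pick 3 [0->3 ok]
  10: obs=y cand={1,2} pick 1 [3->1 ok]
  11: obs=x cand={3} pick 3 [1->3 ok]
  12: obs=y cand={1,2} pick 2 [3->2 ok]
  13: obs=y cand={1,2} pick 2 [2->2 ok]
  14: obs=y cand={1,2} pick 2 [2->2 ok]
  15: obs=z cand={0} pick 0 [2->0 ok]
  16: obs=x cand={3} pick 3 [0->3 ok]
  17: obs=y cand={1,2} pick 2 [3->2 ok]
  18: obs=y cand={1,2} pick 2 [2->2 ok]
  19: obs=z cand={0} pick 0 [2->0 ok]
  20: obs=x cand={3} pick 3 [0->3 ok]
  21: obs=y cand={1,2} pick 2 [3->2 ok]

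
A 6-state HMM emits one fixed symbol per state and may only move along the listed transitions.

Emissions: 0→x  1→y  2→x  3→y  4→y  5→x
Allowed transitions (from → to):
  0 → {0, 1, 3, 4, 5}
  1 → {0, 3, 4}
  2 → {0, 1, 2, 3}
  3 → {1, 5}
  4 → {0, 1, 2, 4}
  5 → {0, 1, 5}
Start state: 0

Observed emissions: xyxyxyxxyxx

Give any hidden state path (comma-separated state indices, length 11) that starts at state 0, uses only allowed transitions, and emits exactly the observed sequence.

  t0 'x' -> {0,2,5}, take 0 (start)
  t1 'y' -> {1,3,4}, take 1 (0->1 ok)
  t2 'x' -> {0,2,5}, take 0 (1->0 ok)
  t3 'y' -> {1,3,4}, take 4 (0->4 ok)
  t4 'x' -> {0,2,5}, take 0 (4->0 ok)
  t5 'y' -> {1,3,4}, take 3 (0->3 ok)
  t6 'x' -> {0,2,5}, take 5 (3->5 ok)
  t7 'x' -> {0,2,5}, take 0 (5->0 ok)
  t8 'y' -> {1,3,4}, take 4 (0->4 ok)
  t9 'x' -> {0,2,5}, take 2 (4->2 ok)
  t10 'x' -> {0,2,5}, take 2 (2->2 ok)

0,1,0,4,0,3,5,0,4,2,2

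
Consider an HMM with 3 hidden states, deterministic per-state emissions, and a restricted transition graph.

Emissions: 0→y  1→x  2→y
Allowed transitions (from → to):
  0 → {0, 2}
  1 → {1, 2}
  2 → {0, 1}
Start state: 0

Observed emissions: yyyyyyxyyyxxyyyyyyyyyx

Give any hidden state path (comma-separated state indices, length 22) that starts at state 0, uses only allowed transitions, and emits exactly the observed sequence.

0,0,0,2,0,2,1,2,0,2,1,1,2,0,2,0,0,0,0,0,2,1

  t0 'y' -> {0,2}, take 0 (start)
  t1 'y' -> {0,2}, take 0 (0->0 ok)
  t2 'y' -> {0,2}, take 0 (0->0 ok)
  t3 'y' -> {0,2}, take 2 (0->2 ok)
  t4 'y' -> {0,2}, take 0 (2->0 ok)
  t5 'y' -> {0,2}, take 2 (0->2 ok)
  t6 'x' -> {1}, take 1 (2->1 ok)
  t7 'y' -> {0,2}, take 2 (1->2 ok)
  t8 'y' -> {0,2}, take 0 (2->0 ok)
  t9 'y' -> {0,2}, take 2 (0->2 ok)
  t10 'x' -> {1}, take 1 (2->1 ok)
  t11 'x' -> {1}, take 1 (1->1 ok)
  t12 'y' -> {0,2}, take 2 (1->2 ok)
  t13 'y' -> {0,2}, take 0 (2->0 ok)
  t14 'y' -> {0,2}, take 2 (0->2 ok)
  t15 'y' -> {0,2}, take 0 (2->0 ok)
  t16 'y' -> {0,2}, take 0 (0->0 ok)
  t17 'y' -> {0,2}, take 0 (0->0 ok)
  t18 'y' -> {0,2}, take 0 (0->0 ok)
  t19 'y' -> {0,2}, take 0 (0->0 ok)
  t20 'y' -> {0,2}, take 2 (0->2 ok)
  t21 'x' -> {1}, take 1 (2->1 ok)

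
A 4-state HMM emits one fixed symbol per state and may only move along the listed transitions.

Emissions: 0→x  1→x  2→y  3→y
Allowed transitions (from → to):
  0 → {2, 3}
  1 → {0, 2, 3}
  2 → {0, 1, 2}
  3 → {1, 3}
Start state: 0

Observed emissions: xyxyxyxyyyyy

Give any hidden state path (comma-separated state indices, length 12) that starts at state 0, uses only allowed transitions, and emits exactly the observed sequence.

0,2,0,3,1,2,0,3,3,3,3,3

  0: obs=x cand={0,1} pick 0 [start]
  1: obs=y cand={2,3} pick 2 [0->2 ok]
  2: obs=x cand={0,1} pick 0 [2->0 ok]
  3: obs=y cand={2,3} pick 3 [0->3 ok]
  4: obs=x cand={0,1} pick 1 [3->1 ok]
  5: obs=y cand={2,3} pick 2 [1->2 ok]
  6: obs=x cand={0,1} pick 0 [2->0 ok]
  7: obs=y cand={2,3} pick 3 [0->3 ok]
  8: obs=y cand={2,3} pick 3 [3->3 ok]
  9: obs=y cand={2,3} pick 3 [3->3 ok]
  10: obs=y cand={2,3} pick 3 [3->3 ok]
  11: obs=y cand={2,3} pick 3 [3->3 ok]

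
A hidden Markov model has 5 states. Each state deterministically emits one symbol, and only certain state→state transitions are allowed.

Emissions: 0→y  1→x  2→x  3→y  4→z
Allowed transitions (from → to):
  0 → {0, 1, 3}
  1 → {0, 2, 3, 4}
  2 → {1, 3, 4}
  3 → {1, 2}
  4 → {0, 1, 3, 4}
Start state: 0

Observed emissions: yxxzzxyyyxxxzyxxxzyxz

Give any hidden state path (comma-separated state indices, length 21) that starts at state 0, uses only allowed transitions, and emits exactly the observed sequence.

0,1,2,4,4,1,0,0,3,1,2,1,4,3,2,1,2,4,3,2,4

  [0] y  {0,3}  => 0  start
  [1] x  {1,2}  => 1  0->1 ok
  [2] x  {1,2}  => 2  1->2 ok
  [3] z  {4}  => 4  2->4 ok
  [4] z  {4}  => 4  4->4 ok
  [5] x  {1,2}  => 1  4->1 ok
  [6] y  {0,3}  => 0  1->0 ok
  [7] y  {0,3}  => 0  0->0 ok
  [8] y  {0,3}  => 3  0->3 ok
  [9] x  {1,2}  => 1  3->1 ok
  [10] x  {1,2}  => 2  1->2 ok
  [11] x  {1,2}  => 1  2->1 ok
  [12] z  {4}  => 4  1->4 ok
  [13] y  {0,3}  => 3  4->3 ok
  [14] x  {1,2}  => 2  3->2 ok
  [15] x  {1,2}  => 1  2->1 ok
  [16] x  {1,2}  => 2  1->2 ok
  [17] z  {4}  => 4  2->4 ok
  [18] y  {0,3}  => 3  4->3 ok
  [19] x  {1,2}  => 2  3->2 ok
  [20] z  {4}  => 4  2->4 ok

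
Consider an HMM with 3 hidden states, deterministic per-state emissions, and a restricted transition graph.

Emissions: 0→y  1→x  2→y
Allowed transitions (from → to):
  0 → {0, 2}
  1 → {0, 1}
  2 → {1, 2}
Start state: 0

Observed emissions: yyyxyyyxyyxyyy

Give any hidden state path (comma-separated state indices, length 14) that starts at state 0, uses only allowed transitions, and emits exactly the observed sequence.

0,0,2,1,0,2,2,1,0,2,1,0,2,2

  t0 'y' -> {0,2}, take 0 (start)
  t1 'y' -> {0,2}, take 0 (0->0 ok)
  t2 'y' -> {0,2}, take 2 (0->2 ok)
  t3 'x' -> {1}, take 1 (2->1 ok)
  t4 'y' -> {0,2}, take 0 (1->0 ok)
  t5 'y' -> {0,2}, take 2 (0->2 ok)
  t6 'y' -> {0,2}, take 2 (2->2 ok)
  t7 'x' -> {1}, take 1 (2->1 ok)
  t8 'y' -> {0,2}, take 0 (1->0 ok)
  t9 'y' -> {0,2}, take 2 (0->2 ok)
  t10 'x' -> {1}, take 1 (2->1 ok)
  t11 'y' -> {0,2}, take 0 (1->0 ok)
  t12 'y' -> {0,2}, take 2 (0->2 ok)
  t13 'y' -> {0,2}, take 2 (2->2 ok)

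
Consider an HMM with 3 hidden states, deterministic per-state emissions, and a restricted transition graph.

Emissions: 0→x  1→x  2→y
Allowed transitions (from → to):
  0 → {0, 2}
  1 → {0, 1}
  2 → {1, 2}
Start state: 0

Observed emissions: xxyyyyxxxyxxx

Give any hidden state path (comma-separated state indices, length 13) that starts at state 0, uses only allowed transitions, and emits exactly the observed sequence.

  t0 'x' -> {0,1}, take 0 (start)
  t1 'x' -> {0,1}, take 0 (0->0 ok)
  t2 'y' -> {2}, take 2 (0->2 ok)
  t3 'y' -> {2}, take 2 (2->2 ok)
  t4 'y' -> {2}, take 2 (2->2 ok)
  t5 'y' -> {2}, take 2 (2->2 ok)
  t6 'x' -> {0,1}, take 1 (2->1 ok)
  t7 'x' -> {0,1}, take 1 (1->1 ok)
  t8 'x' -> {0,1}, take 0 (1->0 ok)
  t9 'y' -> {2}, take 2 (0->2 ok)
  t10 'x' -> {0,1}, take 1 (2->1 ok)
  t11 'x' -> {0,1}, take 1 (1->1 ok)
  t12 'x' -> {0,1}, take 1 (1->1 ok)

0,0,2,2,2,2,1,1,0,2,1,1,1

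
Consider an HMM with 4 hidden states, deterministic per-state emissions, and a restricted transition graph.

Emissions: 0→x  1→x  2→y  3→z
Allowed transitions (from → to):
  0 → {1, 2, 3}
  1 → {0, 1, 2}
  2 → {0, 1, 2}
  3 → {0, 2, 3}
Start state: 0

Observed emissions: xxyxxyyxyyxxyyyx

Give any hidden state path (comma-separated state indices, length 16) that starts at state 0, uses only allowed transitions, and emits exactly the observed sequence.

  t0 'x' -> {0,1}, take 0 (start)
  t1 'x' -> {0,1}, take 1 (0->1 ok)
  t2 'y' -> {2}, take 2 (1->2 ok)
  t3 'x' -> {0,1}, take 1 (2->1 ok)
  t4 'x' -> {0,1}, take 1 (1->1 ok)
  t5 'y' -> {2}, take 2 (1->2 ok)
  t6 'y' -> {2}, take 2 (2->2 ok)
  t7 'x' -> {0,1}, take 1 (2->1 ok)
  t8 'y' -> {2}, take 2 (1->2 ok)
  t9 'y' -> {2}, take 2 (2->2 ok)
  t10 'x' -> {0,1}, take 0 (2->0 ok)
  t11 'x' -> {0,1}, take 1 (0->1 ok)
  t12 'y' -> {2}, take 2 (1->2 ok)
  t13 'y' -> {2}, take 2 (2->2 ok)
  t14 'y' -> {2}, take 2 (2->2 ok)
  t15 'x' -> {0,1}, take 1 (2->1 ok)

0,1,2,1,1,2,2,1,2,2,0,1,2,2,2,1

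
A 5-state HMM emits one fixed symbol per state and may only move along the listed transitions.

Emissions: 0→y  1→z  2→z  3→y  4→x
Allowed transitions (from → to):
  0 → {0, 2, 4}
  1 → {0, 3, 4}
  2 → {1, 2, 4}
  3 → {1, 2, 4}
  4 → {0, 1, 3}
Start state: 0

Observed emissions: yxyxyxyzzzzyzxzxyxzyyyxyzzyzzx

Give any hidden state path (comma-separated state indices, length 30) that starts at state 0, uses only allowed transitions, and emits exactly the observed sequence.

0,4,0,4,3,4,0,2,2,2,1,3,2,4,1,4,0,4,1,0,0,0,4,3,2,1,3,2,2,4

  pos 0: y in {0,3}, choose 0; start
  pos 1: x in {4}, choose 4; 0->4 ok
  pos 2: y in {0,3}, choose 0; 4->0 ok
  pos 3: x in {4}, choose 4; 0->4 ok
  pos 4: y in {0,3}, choose 3; 4->3 ok
  pos 5: x in {4}, choose 4; 3->4 ok
  pos 6: y in {0,3}, choose 0; 4->0 ok
  pos 7: z in {1,2}, choose 2; 0->2 ok
  pos 8: z in {1,2}, choose 2; 2->2 ok
  pos 9: z in {1,2}, choose 2; 2->2 ok
  pos 10: z in {1,2}, choose 1; 2->1 ok
  pos 11: y in {0,3}, choose 3; 1->3 ok
  pos 12: z in {1,2}, choose 2; 3->2 ok
  pos 13: x in {4}, choose 4; 2->4 ok
  pos 14: z in {1,2}, choose 1; 4->1 ok
  pos 15: x in {4}, choose 4; 1->4 ok
  pos 16: y in {0,3}, choose 0; 4->0 ok
  pos 17: x in {4}, choose 4; 0->4 ok
  pos 18: z in {1,2}, choose 1; 4->1 ok
  pos 19: y in {0,3}, choose 0; 1->0 ok
  pos 20: y in {0,3}, choose 0; 0->0 ok
  pos 21: y in {0,3}, choose 0; 0->0 ok
  pos 22: x in {4}, choose 4; 0->4 ok
  pos 23: y in {0,3}, choose 3; 4->3 ok
  pos 24: z in {1,2}, choose 2; 3->2 ok
  pos 25: z in {1,2}, choose 1; 2->1 ok
  pos 26: y in {0,3}, choose 3; 1->3 ok
  pos 27: z in {1,2}, choose 2; 3->2 ok
  pos 28: z in {1,2}, choose 2; 2->2 ok
  pos 29: x in {4}, choose 4; 2->4 ok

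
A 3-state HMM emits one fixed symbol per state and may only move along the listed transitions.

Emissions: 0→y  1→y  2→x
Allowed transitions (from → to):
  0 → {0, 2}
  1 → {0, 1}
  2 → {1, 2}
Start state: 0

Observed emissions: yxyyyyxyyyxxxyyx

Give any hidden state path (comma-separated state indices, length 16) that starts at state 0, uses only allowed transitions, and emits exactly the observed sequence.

  0: obs=y cand={0,1} pick 0 [start]
  1: obs=x cand={2} pick 2 [0->2 ok]
  2: obs=y cand={0,1} pick 1 [2->1 ok]
  3: obs=y cand={0,1} pick 1 [1->1 ok]
  4: obs=y cand={0,1} pick 1 [1->1 ok]
  5: obs=y cand={0,1} pick 0 [1->0 ok]
  6: obs=x cand={2} pick 2 [0->2 ok]
  7: obs=y cand={0,1} pick 1 [2->1 ok]
  8: obs=y cand={0,1} pick 1 [1->1 ok]
  9: obs=y cand={0,1} pick 0 [1->0 ok]
  10: obs=x cand={2} pick 2 [0->2 ok]
  11: obs=x cand={2} pick 2 [2->2 ok]
  12: obs=x cand={2} pick 2 [2->2 ok]
  13: obs=y cand={0,1} pick 1 [2->1 ok]
  14: obs=y cand={0,1} pick 0 [1->0 ok]
  15: obs=x cand={2} pick 2 [0->2 ok]

0,2,1,1,1,0,2,1,1,0,2,2,2,1,0,2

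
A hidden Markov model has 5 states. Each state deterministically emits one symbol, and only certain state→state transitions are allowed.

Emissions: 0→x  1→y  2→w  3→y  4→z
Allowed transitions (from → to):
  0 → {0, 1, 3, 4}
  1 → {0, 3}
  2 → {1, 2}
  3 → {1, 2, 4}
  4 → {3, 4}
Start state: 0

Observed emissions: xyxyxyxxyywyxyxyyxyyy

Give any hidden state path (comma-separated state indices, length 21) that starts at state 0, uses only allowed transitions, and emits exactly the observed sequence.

0,1,0,1,0,1,0,0,1,3,2,1,0,1,0,3,1,0,1,3,1

  t0 'x' -> {0}, take 0 (start)
  t1 'y' -> {1,3}, take 1 (0->1 ok)
  t2 'x' -> {0}, take 0 (1->0 ok)
  t3 'y' -> {1,3}, take 1 (0->1 ok)
  t4 'x' -> {0}, take 0 (1->0 ok)
  t5 'y' -> {1,3}, take 1 (0->1 ok)
  t6 'x' -> {0}, take 0 (1->0 ok)
  t7 'x' -> {0}, take 0 (0->0 ok)
  t8 'y' -> {1,3}, take 1 (0->1 ok)
  t9 'y' -> {1,3}, take 3 (1->3 ok)
  t10 'w' -> {2}, take 2 (3->2 ok)
  t11 'y' -> {1,3}, take 1 (2->1 ok)
  t12 'x' -> {0}, take 0 (1->0 ok)
  t13 'y' -> {1,3}, take 1 (0->1 ok)
  t14 'x' -> {0}, take 0 (1->0 ok)
  t15 'y' -> {1,3}, take 3 (0->3 ok)
  t16 'y' -> {1,3}, take 1 (3->1 ok)
  t17 'x' -> {0}, take 0 (1->0 ok)
  t18 'y' -> {1,3}, take 1 (0->1 ok)
  t19 'y' -> {1,3}, take 3 (1->3 ok)
  t20 'y' -> {1,3}, take 1 (3->1 ok)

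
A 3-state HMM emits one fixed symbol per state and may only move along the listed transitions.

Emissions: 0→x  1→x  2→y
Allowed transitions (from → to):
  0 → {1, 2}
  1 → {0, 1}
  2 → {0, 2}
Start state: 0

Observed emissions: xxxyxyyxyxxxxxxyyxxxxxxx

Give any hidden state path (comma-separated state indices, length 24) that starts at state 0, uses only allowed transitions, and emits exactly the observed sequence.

0,1,0,2,0,2,2,0,2,0,1,1,0,1,0,2,2,0,1,0,1,1,1,1

  t0 'x' -> {0,1}, take 0 (start)
  t1 'x' -> {0,1}, take 1 (0->1 ok)
  t2 'x' -> {0,1}, take 0 (1->0 ok)
  t3 'y' -> {2}, take 2 (0->2 ok)
  t4 'x' -> {0,1}, take 0 (2->0 ok)
  t5 'y' -> {2}, take 2 (0->2 ok)
  t6 'y' -> {2}, take 2 (2->2 ok)
  t7 'x' -> {0,1}, take 0 (2->0 ok)
  t8 'y' -> {2}, take 2 (0->2 ok)
  t9 'x' -> {0,1}, take 0 (2->0 ok)
  t10 'x' -> {0,1}, take 1 (0->1 ok)
  t11 'x' -> {0,1}, take 1 (1->1 ok)
  t12 'x' -> {0,1}, take 0 (1->0 ok)
  t13 'x' -> {0,1}, take 1 (0->1 ok)
  t14 'x' -> {0,1}, take 0 (1->0 ok)
  t15 'y' -> {2}, take 2 (0->2 ok)
  t16 'y' -> {2}, take 2 (2->2 ok)
  t17 'x' -> {0,1}, take 0 (2->0 ok)
  t18 'x' -> {0,1}, take 1 (0->1 ok)
  t19 'x' -> {0,1}, take 0 (1->0 ok)
  t20 'x' -> {0,1}, take 1 (0->1 ok)
  t21 'x' -> {0,1}, take 1 (1->1 ok)
  t22 'x' -> {0,1}, take 1 (1->1 ok)
  t23 'x' -> {0,1}, take 1 (1->1 ok)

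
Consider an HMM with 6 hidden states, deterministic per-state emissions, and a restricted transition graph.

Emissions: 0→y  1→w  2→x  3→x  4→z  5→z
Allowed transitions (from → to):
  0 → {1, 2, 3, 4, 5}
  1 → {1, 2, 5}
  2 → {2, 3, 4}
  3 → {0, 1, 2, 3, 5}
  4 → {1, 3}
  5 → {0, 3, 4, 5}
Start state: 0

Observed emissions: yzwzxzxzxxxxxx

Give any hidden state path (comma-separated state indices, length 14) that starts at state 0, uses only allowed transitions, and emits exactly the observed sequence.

  0: obs=y cand={0} pick 0 [start]
  1: obs=z cand={4,5} pick 4 [0->4 ok]
  2: obs=w cand={1} pick 1 [4->1 ok]
  3: obs=z cand={4,5} pick 5 [1->5 ok]
  4: obs=x cand={2,3} pick 3 [5->3 ok]
  5: obs=z cand={4,5} pick 5 [3->5 ok]
  6: obs=x cand={2,3} pick 3 [5->3 ok]
  7: obs=z cand={4,5} pick 5 [3->5 ok]
  8: obs=x cand={2,3} pick 3 [5->3 ok]
  9: obs=x cand={2,3} pick 2 [3->2 ok]
  10: obs=x cand={2,3} pick 3 [2->3 ok]
  11: obs=x cand={2,3} pick 2 [3->2 ok]
  12: obs=x cand={2,3} pick 2 [2->2 ok]
  13: obs=x cand={2,3} pick 3 [2->3 ok]

0,4,1,5,3,5,3,5,3,2,3,2,2,3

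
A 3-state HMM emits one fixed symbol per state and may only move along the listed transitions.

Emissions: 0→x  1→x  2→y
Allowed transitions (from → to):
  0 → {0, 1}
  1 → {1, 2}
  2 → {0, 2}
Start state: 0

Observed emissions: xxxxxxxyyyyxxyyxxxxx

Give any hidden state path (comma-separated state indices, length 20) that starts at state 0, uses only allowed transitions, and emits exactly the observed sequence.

  [0] x  {0,1}  => 0  start
  [1] x  {0,1}  => 0  0->0 ok
  [2] x  {0,1}  => 0  0->0 ok
  [3] x  {0,1}  => 0  0->0 ok
  [4] x  {0,1}  => 0  0->0 ok
  [5] x  {0,1}  => 1  0->1 ok
  [6] x  {0,1}  => 1  1->1 ok
  [7] y  {2}  => 2  1->2 ok
  [8] y  {2}  => 2  2->2 ok
  [9] y  {2}  => 2  2->2 ok
  [10] y  {2}  => 2  2->2 ok
  [11] x  {0,1}  => 0  2->0 ok
  [12] x  {0,1}  => 1  0->1 ok
  [13] y  {2}  => 2  1->2 ok
  [14] y  {2}  => 2  2->2 ok
  [15] x  {0,1}  => 0  2->0 ok
  [16] x  {0,1}  => 0  0->0 ok
  [17] x  {0,1}  => 0  0->0 ok
  [18] x  {0,1}  => 0  0->0 ok
  [19] x  {0,1}  => 1  0->1 ok

0,0,0,0,0,1,1,2,2,2,2,0,1,2,2,0,0,0,0,1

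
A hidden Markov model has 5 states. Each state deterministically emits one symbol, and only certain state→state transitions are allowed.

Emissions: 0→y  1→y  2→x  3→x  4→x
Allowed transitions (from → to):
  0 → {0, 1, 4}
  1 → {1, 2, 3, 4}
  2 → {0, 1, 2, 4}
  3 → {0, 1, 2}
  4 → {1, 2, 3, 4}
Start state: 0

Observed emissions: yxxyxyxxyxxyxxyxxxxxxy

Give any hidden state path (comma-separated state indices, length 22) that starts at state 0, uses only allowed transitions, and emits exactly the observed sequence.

  0: obs=y cand={0,1} pick 0 [start]
  1: obs=x cand={2,3,4} pick 4 [0->4 ok]
  2: obs=x cand={2,3,4} pick 3 [4->3 ok]
  3: obs=y cand={0,1} pick 1 [3->1 ok]
  4: obs=x cand={2,3,4} pick 3 [1->3 ok]
  5: obs=y cand={0,1} pick 1 [3->1 ok]
  6: obs=x cand={2,3,4} pick 3 [1->3 ok]
  7: obs=x cand={2,3,4} pick 2 [3->2 ok]
  8: obs=y cand={0,1} pick 0 [2->0 ok]
  9: obs=x cand={2,3,4} pick 4 [0->4 ok]
  10: obs=x cand={2,3,4} pick 3 [4->3 ok]
  11: obs=y cand={0,1} pick 0 [3->0 ok]
  12: obs=x cand={2,3,4} pick 4 [0->4 ok]
  13: obs=x cand={2,3,4} pick 3 [4->3 ok]
  14: obs=y cand={0,1} pick 1 [3->1 ok]
  15: obs=x cand={2,3,4} pick 4 [1->4 ok]
  16: obs=x cand={2,3,4} pick 4 [4->4 ok]
  17: obs=x cand={2,3,4} pick 2 [4->2 ok]
  18: obs=x cand={2,3,4} pick 4 [2->4 ok]
  19: obs=x cand={2,3,4} pick 4 [4->4 ok]
  20: obs=x cand={2,3,4} pick 2 [4->2 ok]
  21: obs=y cand={0,1} pick 0 [2->0 ok]

0,4,3,1,3,1,3,2,0,4,3,0,4,3,1,4,4,2,4,4,2,0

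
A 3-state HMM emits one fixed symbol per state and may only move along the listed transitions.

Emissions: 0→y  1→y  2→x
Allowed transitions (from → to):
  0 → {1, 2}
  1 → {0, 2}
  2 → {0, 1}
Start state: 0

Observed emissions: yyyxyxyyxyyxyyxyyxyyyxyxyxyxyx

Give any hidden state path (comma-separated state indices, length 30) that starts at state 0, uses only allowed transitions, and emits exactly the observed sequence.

  pos 0: y in {0,1}, choose 0; start
  pos 1: y in {0,1}, choose 1; 0->1 ok
  pos 2: y in {0,1}, choose 0; 1->0 ok
  pos 3: x in {2}, choose 2; 0->2 ok
  pos 4: y in {0,1}, choose 1; 2->1 ok
  pos 5: x in {2}, choose 2; 1->2 ok
  pos 6: y in {0,1}, choose 0; 2->0 ok
  pos 7: y in {0,1}, choose 1; 0->1 ok
  pos 8: x in {2}, choose 2; 1->2 ok
  pos 9: y in {0,1}, choose 1; 2->1 ok
  pos 10: y in {0,1}, choose 0; 1->0 ok
  pos 11: x in {2}, choose 2; 0->2 ok
  pos 12: y in {0,1}, choose 0; 2->0 ok
  pos 13: y in {0,1}, choose 1; 0->1 ok
  pos 14: x in {2}, choose 2; 1->2 ok
  pos 15: y in {0,1}, choose 1; 2->1 ok
  pos 16: y in {0,1}, choose 0; 1->0 ok
  pos 17: x in {2}, choose 2; 0->2 ok
  pos 18: y in {0,1}, choose 1; 2->1 ok
  pos 19: y in {0,1}, choose 0; 1->0 ok
  pos 20: y in {0,1}, choose 1; 0->1 ok
  pos 21: x in {2}, choose 2; 1->2 ok
  pos 22: y in {0,1}, choose 0; 2->0 ok
  pos 23: x in {2}, choose 2; 0->2 ok
  pos 24: y in {0,1}, choose 1; 2->1 ok
  pos 25: x in {2}, choose 2; 1->2 ok
  pos 26: y in {0,1}, choose 1; 2->1 ok
  pos 27: x in {2}, choose 2; 1->2 ok
  pos 28: y in {0,1}, choose 1; 2->1 ok
  pos 29: x in {2}, choose 2; 1->2 ok

0,1,0,2,1,2,0,1,2,1,0,2,0,1,2,1,0,2,1,0,1,2,0,2,1,2,1,2,1,2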